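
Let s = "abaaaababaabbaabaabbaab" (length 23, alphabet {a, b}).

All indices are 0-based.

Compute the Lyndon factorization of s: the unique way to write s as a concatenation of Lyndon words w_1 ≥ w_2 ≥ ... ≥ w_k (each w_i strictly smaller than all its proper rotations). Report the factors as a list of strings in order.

["ab", "aaaababaabbaabaabbaab"]

emit factor 1: 'ab' (i=0, period=2)
emit factor 2: 'aaaababaabbaabaabbaab' (i=2, period=21)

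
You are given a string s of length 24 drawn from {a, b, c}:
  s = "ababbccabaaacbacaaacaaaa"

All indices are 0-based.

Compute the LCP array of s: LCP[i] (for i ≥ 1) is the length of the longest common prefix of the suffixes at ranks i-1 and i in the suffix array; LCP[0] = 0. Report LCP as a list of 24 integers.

rank→(start, suffix):
  0 → (23, 'a')
  1 → (22, 'aa')
  2 → (21, 'aaa')
  3 → (20, 'aaaa')
  4 → (16, 'aaacaaaa')
  5 → (9, 'aaacbacaaacaaaa')
  6 → (17, 'aacaaaa')
  7 → (10, 'aacbacaaacaaaa')
  8 → (7, 'abaaacbacaaacaaaa')
  9 → (0, 'ababbccabaaacbacaaacaaaa')
  10 → (2, 'abbccabaaacbacaaacaaaa')
  11 → (18, 'acaaaa')
  12 → (14, 'acaaacaaaa')
  13 → (11, 'acbacaaacaaaa')
  14 → (8, 'baaacbacaaacaaaa')
  15 → (1, 'babbccabaaacbacaaacaaaa')
  16 → (13, 'bacaaacaaaa')
  17 → (3, 'bbccabaaacbacaaacaaaa')
  18 → (4, 'bccabaaacbacaaacaaaa')
  19 → (19, 'caaaa')
  20 → (15, 'caaacaaaa')
  21 → (6, 'cabaaacbacaaacaaaa')
  22 → (12, 'cbacaaacaaaa')
  23 → (5, 'ccabaaacbacaaacaaaa')

SA = [23, 22, 21, 20, 16, 9, 17, 10, 7, 0, 2, 18, 14, 11, 8, 1, 13, 3, 4, 19, 15, 6, 12, 5]
[i] adj suffixes → lcp
  [1] 23/22 → 1 ('a')
  [2] 22/21 → 2 ('aa')
  [3] 21/20 → 3 ('aaa')
  [4] 20/16 → 3 ('aaa')
  [5] 16/9 → 4 ('aaac')
  [6] 9/17 → 2 ('aa')
  [7] 17/10 → 3 ('aac')
  [8] 10/7 → 1 ('a')
  [9] 7/0 → 3 ('aba')
  [10] 0/2 → 2 ('ab')
  [11] 2/18 → 1 ('a')
  [12] 18/14 → 5 ('acaaa')
  [13] 14/11 → 2 ('ac')
  [14] 11/8 → 0 ('')
  [15] 8/1 → 2 ('ba')
  [16] 1/13 → 2 ('ba')
  [17] 13/3 → 1 ('b')
  [18] 3/4 → 1 ('b')
  [19] 4/19 → 0 ('')
  [20] 19/15 → 4 ('caaa')
  [21] 15/6 → 2 ('ca')
  [22] 6/12 → 1 ('c')
  [23] 12/5 → 1 ('c')

[0, 1, 2, 3, 3, 4, 2, 3, 1, 3, 2, 1, 5, 2, 0, 2, 2, 1, 1, 0, 4, 2, 1, 1]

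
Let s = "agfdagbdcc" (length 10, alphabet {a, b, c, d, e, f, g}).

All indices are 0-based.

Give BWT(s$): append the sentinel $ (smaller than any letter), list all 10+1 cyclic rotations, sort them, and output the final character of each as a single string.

rank  rotation     last
    0  $agfdagbdcc  c
    1  agbdcc$agfd  d
    2  agfdagbdcc$  $
    3  bdcc$agfdag  g
    4  c$agfdagbdc  c
    5  cc$agfdagbd  d
    6  dagbdcc$agf  f
    7  dcc$agfdagb  b
    8  fdagbdcc$ag  g
    9  gbdcc$agfda  a
   10  gfdagbdcc$a  a

cd$gcdfbgaa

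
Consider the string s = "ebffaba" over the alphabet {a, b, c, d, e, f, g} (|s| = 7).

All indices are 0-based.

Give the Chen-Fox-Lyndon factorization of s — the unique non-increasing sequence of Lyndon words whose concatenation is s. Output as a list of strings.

emit factor 1: 'e' (i=0, period=1)
emit factor 2: 'bff' (i=1, period=3)
emit factor 3: 'ab' (i=4, period=2)
emit factor 4: 'a' (i=6, period=1)

["e", "bff", "ab", "a"]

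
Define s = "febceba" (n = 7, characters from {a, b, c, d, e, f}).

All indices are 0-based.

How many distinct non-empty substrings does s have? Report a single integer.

25

rank→(start, suffix):
  0 → (6, 'a')
  1 → (5, 'ba')
  2 → (2, 'bceba')
  3 → (3, 'ceba')
  4 → (4, 'eba')
  5 → (1, 'ebceba')
  6 → (0, 'febceba')

SA = [6, 5, 2, 3, 4, 1, 0]
i: (SA[i-1],SA[i]) lcp shared
  1: (6,5) 0 ''
  2: (5,2) 1 'b'
  3: (2,3) 0 ''
  4: (3,4) 0 ''
  5: (4,1) 2 'eb'
  6: (1,0) 0 ''

n(n+1)/2 = 7·8/2 = 28
Σ LCP = 0 + 0 + 1 + 0 + 0 + 2 + 0 = 3
distinct = 28 − 3 = 25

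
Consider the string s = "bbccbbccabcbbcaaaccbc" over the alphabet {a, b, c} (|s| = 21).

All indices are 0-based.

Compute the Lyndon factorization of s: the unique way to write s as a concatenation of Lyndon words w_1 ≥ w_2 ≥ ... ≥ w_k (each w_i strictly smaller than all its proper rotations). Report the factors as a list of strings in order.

["bbcc", "bbcc", "abcbbc", "aaaccbc"]

emit factor 1: 'bbcc' (i=0, period=4)
emit factor 2: 'bbcc' (i=4, period=4)
emit factor 3: 'abcbbc' (i=8, period=6)
emit factor 4: 'aaaccbc' (i=14, period=7)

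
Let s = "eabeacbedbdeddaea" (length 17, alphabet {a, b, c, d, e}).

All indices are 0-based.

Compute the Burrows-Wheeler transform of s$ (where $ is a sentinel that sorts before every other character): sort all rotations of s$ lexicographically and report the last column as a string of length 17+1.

aeeeddacadeeba$bbd

rank  rotation            last
    0  $eabeacbedbdeddaea  a
    1  a$eabeacbedbdeddae  e
    2  abeacbedbdeddaea$e  e
    3  acbedbdeddaea$eabe  e
    4  aea$eabeacbedbdedd  d
    5  bdeddaea$eabeacbed  d
    6  beacbedbdeddaea$ea  a
    7  bedbdeddaea$eabeac  c
    8  cbedbdeddaea$eabea  a
    9  daea$eabeacbedbded  d
   10  dbdeddaea$eabeacbe  e
   11  ddaea$eabeacbedbde  e
   12  deddaea$eabeacbedb  b
   13  ea$eabeacbedbdedda  a
   14  eabeacbedbdeddaea$  $
   15  eacbedbdeddaea$eab  b
   16  edbdeddaea$eabeacb  b
   17  eddaea$eabeacbedbd  d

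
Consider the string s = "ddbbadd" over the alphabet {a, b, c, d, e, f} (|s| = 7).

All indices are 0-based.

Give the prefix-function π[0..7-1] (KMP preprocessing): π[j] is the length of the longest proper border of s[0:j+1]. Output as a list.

[0, 1, 0, 0, 0, 1, 2]

π[0] = 0
j=1 s[j]='d': π[1]=1 (border 'd')
j=2 s[j]='b': k: 1→0; π[2]=0 (border '')
j=3 s[j]='b': π[3]=0 (border '')
j=4 s[j]='a': π[4]=0 (border '')
j=5 s[j]='d': π[5]=1 (border 'd')
j=6 s[j]='d': π[6]=2 (border 'dd')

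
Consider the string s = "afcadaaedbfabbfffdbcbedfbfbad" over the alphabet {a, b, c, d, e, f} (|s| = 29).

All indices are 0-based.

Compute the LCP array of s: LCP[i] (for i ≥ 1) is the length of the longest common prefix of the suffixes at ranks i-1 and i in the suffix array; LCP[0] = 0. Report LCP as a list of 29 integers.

sorted suffixes:
  #0 SA[0]=5  'aaedbfabbfffdbcbedfbfbad'
  #1 SA[1]=11  'abbfffdbcbedfbfbad'
  #2 SA[2]=27  'ad'
  #3 SA[3]=3  'adaaedbfabbfffdbcbedfbfbad'
  #4 SA[4]=6  'aedbfabbfffdbcbedfbfbad'
  #5 SA[5]=0  'afcadaaedbfabbfffdbcbedfbfbad'
  #6 SA[6]=26  'bad'
  #7 SA[7]=12  'bbfffdbcbedfbfbad'
  #8 SA[8]=18  'bcbedfbfbad'
  #9 SA[9]=20  'bedfbfbad'
  #10 SA[10]=9  'bfabbfffdbcbedfbfbad'
  #11 SA[11]=24  'bfbad'
  #12 SA[12]=13  'bfffdbcbedfbfbad'
  #13 SA[13]=2  'cadaaedbfabbfffdbcbedfbfbad'
  #14 SA[14]=19  'cbedfbfbad'
  #15 SA[15]=28  'd'
  #16 SA[16]=4  'daaedbfabbfffdbcbedfbfbad'
  #17 SA[17]=17  'dbcbedfbfbad'
  #18 SA[18]=8  'dbfabbfffdbcbedfbfbad'
  #19 SA[19]=22  'dfbfbad'
  #20 SA[20]=7  'edbfabbfffdbcbedfbfbad'
  #21 SA[21]=21  'edfbfbad'
  #22 SA[22]=10  'fabbfffdbcbedfbfbad'
  #23 SA[23]=25  'fbad'
  #24 SA[24]=23  'fbfbad'
  #25 SA[25]=1  'fcadaaedbfabbfffdbcbedfbfbad'
  #26 SA[26]=16  'fdbcbedfbfbad'
  #27 SA[27]=15  'ffdbcbedfbfbad'
  #28 SA[28]=14  'fffdbcbedfbfbad'

SA = [5, 11, 27, 3, 6, 0, 26, 12, 18, 20, 9, 24, 13, 2, 19, 28, 4, 17, 8, 22, 7, 21, 10, 25, 23, 1, 16, 15, 14]
[i] adj suffixes → lcp
  [1] 5/11 → 1 ('a')
  [2] 11/27 → 1 ('a')
  [3] 27/3 → 2 ('ad')
  [4] 3/6 → 1 ('a')
  [5] 6/0 → 1 ('a')
  [6] 0/26 → 0 ('')
  [7] 26/12 → 1 ('b')
  [8] 12/18 → 1 ('b')
  [9] 18/20 → 1 ('b')
  [10] 20/9 → 1 ('b')
  [11] 9/24 → 2 ('bf')
  [12] 24/13 → 2 ('bf')
  [13] 13/2 → 0 ('')
  [14] 2/19 → 1 ('c')
  [15] 19/28 → 0 ('')
  [16] 28/4 → 1 ('d')
  [17] 4/17 → 1 ('d')
  [18] 17/8 → 2 ('db')
  [19] 8/22 → 1 ('d')
  [20] 22/7 → 0 ('')
  [21] 7/21 → 2 ('ed')
  [22] 21/10 → 0 ('')
  [23] 10/25 → 1 ('f')
  [24] 25/23 → 2 ('fb')
  [25] 23/1 → 1 ('f')
  [26] 1/16 → 1 ('f')
  [27] 16/15 → 1 ('f')
  [28] 15/14 → 2 ('ff')

[0, 1, 1, 2, 1, 1, 0, 1, 1, 1, 1, 2, 2, 0, 1, 0, 1, 1, 2, 1, 0, 2, 0, 1, 2, 1, 1, 1, 2]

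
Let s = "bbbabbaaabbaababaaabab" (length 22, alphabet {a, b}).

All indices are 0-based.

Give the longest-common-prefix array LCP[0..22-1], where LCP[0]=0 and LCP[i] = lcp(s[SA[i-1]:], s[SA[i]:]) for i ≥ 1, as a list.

sorted suffixes:
  #0 SA[0]=16  'aaabab'
  #1 SA[1]=6  'aaabbaababaaabab'
  #2 SA[2]=17  'aabab'
  #3 SA[3]=11  'aababaaabab'
  #4 SA[4]=7  'aabbaababaaabab'
  #5 SA[5]=20  'ab'
  #6 SA[6]=14  'abaaabab'
  #7 SA[7]=18  'abab'
  #8 SA[8]=12  'ababaaabab'
  #9 SA[9]=3  'abbaaabbaababaaabab'
  #10 SA[10]=8  'abbaababaaabab'
  #11 SA[11]=21  'b'
  #12 SA[12]=15  'baaabab'
  #13 SA[13]=5  'baaabbaababaaabab'
  #14 SA[14]=10  'baababaaabab'
  #15 SA[15]=19  'bab'
  #16 SA[16]=13  'babaaabab'
  #17 SA[17]=2  'babbaaabbaababaaabab'
  #18 SA[18]=4  'bbaaabbaababaaabab'
  #19 SA[19]=9  'bbaababaaabab'
  #20 SA[20]=1  'bbabbaaabbaababaaabab'
  #21 SA[21]=0  'bbbabbaaabbaababaaabab'

SA = [16, 6, 17, 11, 7, 20, 14, 18, 12, 3, 8, 21, 15, 5, 10, 19, 13, 2, 4, 9, 1, 0]
rank  pair      lcp
   1  s[16:],s[6:]  4  'aaab'
   2  s[6:],s[17:]  2  'aa'
   3  s[17:],s[11:]  5  'aabab'
   4  s[11:],s[7:]  3  'aab'
   5  s[7:],s[20:]  1  'a'
   6  s[20:],s[14:]  2  'ab'
   7  s[14:],s[18:]  3  'aba'
   8  s[18:],s[12:]  4  'abab'
   9  s[12:],s[3:]  2  'ab'
  10  s[3:],s[8:]  5  'abbaa'
  11  s[8:],s[21:]  0  ''
  12  s[21:],s[15:]  1  'b'
  13  s[15:],s[5:]  5  'baaab'
  14  s[5:],s[10:]  3  'baa'
  15  s[10:],s[19:]  2  'ba'
  16  s[19:],s[13:]  3  'bab'
  17  s[13:],s[2:]  3  'bab'
  18  s[2:],s[4:]  1  'b'
  19  s[4:],s[9:]  4  'bbaa'
  20  s[9:],s[1:]  3  'bba'
  21  s[1:],s[0:]  2  'bb'

[0, 4, 2, 5, 3, 1, 2, 3, 4, 2, 5, 0, 1, 5, 3, 2, 3, 3, 1, 4, 3, 2]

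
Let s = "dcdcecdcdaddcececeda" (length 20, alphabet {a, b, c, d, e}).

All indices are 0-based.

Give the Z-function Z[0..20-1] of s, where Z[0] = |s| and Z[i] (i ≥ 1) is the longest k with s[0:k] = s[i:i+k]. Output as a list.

[20, 0, 2, 0, 0, 0, 3, 0, 1, 0, 1, 2, 0, 0, 0, 0, 0, 0, 1, 0]

Z[0]=20
i=1: fresh scan; Z[1]=0
i=2: fresh scan; Z[2]=2 scan→box=[2,4)
i=3: min(r-i=1, Z[1]=0)=0; Z[3]=0
i=4: fresh scan; Z[4]=0
i=5: fresh scan; Z[5]=0
i=6: fresh scan; Z[6]=3 scan→box=[6,9)
i=7: min(r-i=2, Z[1]=0)=0; Z[7]=0
i=8: min(r-i=1, Z[2]=2)=1; Z[8]=1
i=9: fresh scan; Z[9]=0
i=10: fresh scan; Z[10]=1 scan→box=[10,11)
i=11: fresh scan; Z[11]=2 scan→box=[11,13)
i=12: min(r-i=1, Z[1]=0)=0; Z[12]=0
i=13: fresh scan; Z[13]=0
i=14: fresh scan; Z[14]=0
i=15: fresh scan; Z[15]=0
i=16: fresh scan; Z[16]=0
i=17: fresh scan; Z[17]=0
i=18: fresh scan; Z[18]=1 scan→box=[18,19)
i=19: fresh scan; Z[19]=0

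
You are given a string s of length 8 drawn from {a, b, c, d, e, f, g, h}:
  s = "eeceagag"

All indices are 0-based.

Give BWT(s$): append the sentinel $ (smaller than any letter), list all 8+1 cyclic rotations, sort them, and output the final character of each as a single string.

rank  rotation   last
    0  $eeceagag  g
    1  ag$eeceag  g
    2  agag$eece  e
    3  ceagag$ee  e
    4  eagag$eec  c
    5  eceagag$e  e
    6  eeceagag$  $
    7  g$eeceaga  a
    8  gag$eecea  a

ggeece$aa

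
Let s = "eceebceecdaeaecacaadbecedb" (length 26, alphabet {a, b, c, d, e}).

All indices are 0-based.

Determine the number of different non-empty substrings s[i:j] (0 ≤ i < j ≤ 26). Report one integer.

319

rank→(start, suffix):
  0 → (17, 'aadbecedb')
  1 → (15, 'acaadbecedb')
  2 → (18, 'adbecedb')
  3 → (10, 'aeaecacaadbecedb')
  4 → (12, 'aecacaadbecedb')
  5 → (25, 'b')
  6 → (4, 'bceecdaeaecacaadbecedb')
  7 → (20, 'becedb')
  8 → (16, 'caadbecedb')
  9 → (14, 'cacaadbecedb')
  10 → (8, 'cdaeaecacaadbecedb')
  11 → (22, 'cedb')
  12 → (1, 'ceebceecdaeaecacaadbecedb')
  13 → (5, 'ceecdaeaecacaadbecedb')
  14 → (9, 'daeaecacaadbecedb')
  15 → (24, 'db')
  16 → (19, 'dbecedb')
  17 → (11, 'eaecacaadbecedb')
  18 → (3, 'ebceecdaeaecacaadbecedb')
  19 → (13, 'ecacaadbecedb')
  20 → (7, 'ecdaeaecacaadbecedb')
  21 → (21, 'ecedb')
  22 → (0, 'eceebceecdaeaecacaadbecedb')
  23 → (23, 'edb')
  24 → (2, 'eebceecdaeaecacaadbecedb')
  25 → (6, 'eecdaeaecacaadbecedb')

SA = [17, 15, 18, 10, 12, 25, 4, 20, 16, 14, 8, 22, 1, 5, 9, 24, 19, 11, 3, 13, 7, 21, 0, 23, 2, 6]
rank  pair      lcp
   1  s[17:],s[15:]  1  'a'
   2  s[15:],s[18:]  1  'a'
   3  s[18:],s[10:]  1  'a'
   4  s[10:],s[12:]  2  'ae'
   5  s[12:],s[25:]  0  ''
   6  s[25:],s[4:]  1  'b'
   7  s[4:],s[20:]  1  'b'
   8  s[20:],s[16:]  0  ''
   9  s[16:],s[14:]  2  'ca'
  10  s[14:],s[8:]  1  'c'
  11  s[8:],s[22:]  1  'c'
  12  s[22:],s[1:]  2  'ce'
  13  s[1:],s[5:]  3  'cee'
  14  s[5:],s[9:]  0  ''
  15  s[9:],s[24:]  1  'd'
  16  s[24:],s[19:]  2  'db'
  17  s[19:],s[11:]  0  ''
  18  s[11:],s[3:]  1  'e'
  19  s[3:],s[13:]  1  'e'
  20  s[13:],s[7:]  2  'ec'
  21  s[7:],s[21:]  2  'ec'
  22  s[21:],s[0:]  3  'ece'
  23  s[0:],s[23:]  1  'e'
  24  s[23:],s[2:]  1  'e'
  25  s[2:],s[6:]  2  'ee'

n(n+1)/2 = 26·27/2 = 351
Σ LCP = 0 + 1 + 1 + 1 + 2 + 0 + 1 + 1 + 0 + 2 + 1 + 1 + 2 + 3 + 0 + 1 + 2 + 0 + 1 + 1 + 2 + 2 + 3 + 1 + 1 + 2 = 32
distinct = 351 − 32 = 319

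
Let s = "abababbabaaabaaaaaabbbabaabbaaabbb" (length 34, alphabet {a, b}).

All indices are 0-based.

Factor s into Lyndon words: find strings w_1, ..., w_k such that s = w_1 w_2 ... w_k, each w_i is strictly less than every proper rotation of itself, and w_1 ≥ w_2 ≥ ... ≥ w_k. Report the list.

["abababb", "ab", "aaab", "aaaaaabbbabaabbaaabbb"]

emit factor 1: 'abababb' (i=0, period=7)
emit factor 2: 'ab' (i=7, period=2)
emit factor 3: 'aaab' (i=9, period=4)
emit factor 4: 'aaaaaabbbabaabbaaabbb' (i=13, period=21)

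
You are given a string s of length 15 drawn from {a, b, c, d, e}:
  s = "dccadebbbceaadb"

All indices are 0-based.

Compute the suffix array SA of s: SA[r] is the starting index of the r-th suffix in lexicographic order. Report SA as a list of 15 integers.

rank | idx | suffix
   0 |  11 | aadb
   1 |  12 | adb
   2 |   3 | adebbbceaadb
   3 |  14 | b
   4 |   6 | bbbceaadb
   5 |   7 | bbceaadb
   6 |   8 | bceaadb
   7 |   2 | cadebbbceaadb
   8 |   1 | ccadebbbceaadb
   9 |   9 | ceaadb
  10 |  13 | db
  11 |   0 | dccadebbbceaadb
  12 |   4 | debbbceaadb
  13 |  10 | eaadb
  14 |   5 | ebbbceaadb

[11, 12, 3, 14, 6, 7, 8, 2, 1, 9, 13, 0, 4, 10, 5]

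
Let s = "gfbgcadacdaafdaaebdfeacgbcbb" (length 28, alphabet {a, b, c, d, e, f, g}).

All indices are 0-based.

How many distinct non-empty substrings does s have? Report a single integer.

sorted suffixes:
  #0 SA[0]=14  'aaebdfeacgbcbb'
  #1 SA[1]=10  'aafdaaebdfeacgbcbb'
  #2 SA[2]=7  'acdaafdaaebdfeacgbcbb'
  #3 SA[3]=21  'acgbcbb'
  #4 SA[4]=5  'adacdaafdaaebdfeacgbcbb'
  #5 SA[5]=15  'aebdfeacgbcbb'
  #6 SA[6]=11  'afdaaebdfeacgbcbb'
  #7 SA[7]=27  'b'
  #8 SA[8]=26  'bb'
  #9 SA[9]=24  'bcbb'
  #10 SA[10]=17  'bdfeacgbcbb'
  #11 SA[11]=2  'bgcadacdaafdaaebdfeacgbcbb'
  #12 SA[12]=4  'cadacdaafdaaebdfeacgbcbb'
  #13 SA[13]=25  'cbb'
  #14 SA[14]=8  'cdaafdaaebdfeacgbcbb'
  #15 SA[15]=22  'cgbcbb'
  #16 SA[16]=13  'daaebdfeacgbcbb'
  #17 SA[17]=9  'daafdaaebdfeacgbcbb'
  #18 SA[18]=6  'dacdaafdaaebdfeacgbcbb'
  #19 SA[19]=18  'dfeacgbcbb'
  #20 SA[20]=20  'eacgbcbb'
  #21 SA[21]=16  'ebdfeacgbcbb'
  #22 SA[22]=1  'fbgcadacdaafdaaebdfeacgbcbb'
  #23 SA[23]=12  'fdaaebdfeacgbcbb'
  #24 SA[24]=19  'feacgbcbb'
  #25 SA[25]=23  'gbcbb'
  #26 SA[26]=3  'gcadacdaafdaaebdfeacgbcbb'
  #27 SA[27]=0  'gfbgcadacdaafdaaebdfeacgbcbb'

SA = [14, 10, 7, 21, 5, 15, 11, 27, 26, 24, 17, 2, 4, 25, 8, 22, 13, 9, 6, 18, 20, 16, 1, 12, 19, 23, 3, 0]
rank  pair      lcp
   1  s[14:],s[10:]  2  'aa'
   2  s[10:],s[7:]  1  'a'
   3  s[7:],s[21:]  2  'ac'
   4  s[21:],s[5:]  1  'a'
   5  s[5:],s[15:]  1  'a'
   6  s[15:],s[11:]  1  'a'
   7  s[11:],s[27:]  0  ''
   8  s[27:],s[26:]  1  'b'
   9  s[26:],s[24:]  1  'b'
  10  s[24:],s[17:]  1  'b'
  11  s[17:],s[2:]  1  'b'
  12  s[2:],s[4:]  0  ''
  13  s[4:],s[25:]  1  'c'
  14  s[25:],s[8:]  1  'c'
  15  s[8:],s[22:]  1  'c'
  16  s[22:],s[13:]  0  ''
  17  s[13:],s[9:]  3  'daa'
  18  s[9:],s[6:]  2  'da'
  19  s[6:],s[18:]  1  'd'
  20  s[18:],s[20:]  0  ''
  21  s[20:],s[16:]  1  'e'
  22  s[16:],s[1:]  0  ''
  23  s[1:],s[12:]  1  'f'
  24  s[12:],s[19:]  1  'f'
  25  s[19:],s[23:]  0  ''
  26  s[23:],s[3:]  1  'g'
  27  s[3:],s[0:]  1  'g'

n(n+1)/2 = 28·29/2 = 406
Σ LCP = 0 + 2 + 1 + 2 + 1 + 1 + 1 + 0 + 1 + 1 + 1 + 1 + 0 + 1 + 1 + 1 + 0 + 3 + 2 + 1 + 0 + 1 + 0 + 1 + 1 + 0 + 1 + 1 = 26
distinct = 406 − 26 = 380

380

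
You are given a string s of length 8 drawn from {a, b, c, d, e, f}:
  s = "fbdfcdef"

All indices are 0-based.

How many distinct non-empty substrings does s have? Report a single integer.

rank→(start, suffix):
  0 → (1, 'bdfcdef')
  1 → (4, 'cdef')
  2 → (5, 'def')
  3 → (2, 'dfcdef')
  4 → (6, 'ef')
  5 → (7, 'f')
  6 → (0, 'fbdfcdef')
  7 → (3, 'fcdef')

SA = [1, 4, 5, 2, 6, 7, 0, 3]
i: (SA[i-1],SA[i]) lcp shared
  1: (1,4) 0 ''
  2: (4,5) 0 ''
  3: (5,2) 1 'd'
  4: (2,6) 0 ''
  5: (6,7) 0 ''
  6: (7,0) 1 'f'
  7: (0,3) 1 'f'

n(n+1)/2 = 8·9/2 = 36
Σ LCP = 0 + 0 + 0 + 1 + 0 + 0 + 1 + 1 = 3
distinct = 36 − 3 = 33

33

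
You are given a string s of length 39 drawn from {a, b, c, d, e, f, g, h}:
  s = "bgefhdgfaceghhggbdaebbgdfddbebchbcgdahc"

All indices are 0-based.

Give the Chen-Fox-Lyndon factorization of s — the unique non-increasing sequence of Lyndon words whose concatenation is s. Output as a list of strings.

["bgefhdgf", "aceghhggbdaebbgdfddbebchbcgdahc"]

emit factor 1: 'bgefhdgf' (i=0, period=8)
emit factor 2: 'aceghhggbdaebbgdfddbebchbcgdahc' (i=8, period=31)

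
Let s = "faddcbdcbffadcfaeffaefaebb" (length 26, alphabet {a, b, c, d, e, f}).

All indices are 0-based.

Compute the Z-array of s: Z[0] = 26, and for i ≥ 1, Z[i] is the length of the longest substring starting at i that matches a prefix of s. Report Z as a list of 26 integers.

[26, 0, 0, 0, 0, 0, 0, 0, 0, 1, 3, 0, 0, 0, 2, 0, 0, 1, 2, 0, 0, 2, 0, 0, 0, 0]

Z[0]=26
i=1: i≥r, start 0; Z[1]=0
i=2: i≥r, start 0; Z[2]=0
i=3: i≥r, start 0; Z[3]=0
i=4: i≥r, start 0; Z[4]=0
i=5: i≥r, start 0; Z[5]=0
i=6: i≥r, start 0; Z[6]=0
i=7: i≥r, start 0; Z[7]=0
i=8: i≥r, start 0; Z[8]=0
i=9: i≥r, start 0; Z[9]=1 extend→box=[9,10)
i=10: i≥r, start 0; Z[10]=3 extend→box=[10,13)
i=11: min(r-i=2, Z[1]=0)=0; Z[11]=0
i=12: min(r-i=1, Z[2]=0)=0; Z[12]=0
i=13: i≥r, start 0; Z[13]=0
i=14: i≥r, start 0; Z[14]=2 extend→box=[14,16)
i=15: min(r-i=1, Z[1]=0)=0; Z[15]=0
i=16: i≥r, start 0; Z[16]=0
i=17: i≥r, start 0; Z[17]=1 extend→box=[17,18)
i=18: i≥r, start 0; Z[18]=2 extend→box=[18,20)
i=19: min(r-i=1, Z[1]=0)=0; Z[19]=0
i=20: i≥r, start 0; Z[20]=0
i=21: i≥r, start 0; Z[21]=2 extend→box=[21,23)
i=22: min(r-i=1, Z[1]=0)=0; Z[22]=0
i=23: i≥r, start 0; Z[23]=0
i=24: i≥r, start 0; Z[24]=0
i=25: i≥r, start 0; Z[25]=0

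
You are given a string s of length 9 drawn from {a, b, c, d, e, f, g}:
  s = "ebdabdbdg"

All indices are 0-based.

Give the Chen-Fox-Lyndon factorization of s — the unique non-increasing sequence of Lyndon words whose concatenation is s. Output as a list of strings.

emit factor 1: 'e' (i=0, period=1)
emit factor 2: 'bd' (i=1, period=2)
emit factor 3: 'abdbdg' (i=3, period=6)

["e", "bd", "abdbdg"]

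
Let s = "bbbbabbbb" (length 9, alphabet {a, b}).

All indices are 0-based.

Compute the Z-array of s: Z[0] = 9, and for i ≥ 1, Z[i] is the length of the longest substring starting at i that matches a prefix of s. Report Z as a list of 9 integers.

Z[0]=9
i=1: outside box; Z[1]=3 extend→box=[1,4)
i=2: min(r-i=2, Z[1]=3)=2; Z[2]=2
i=3: min(r-i=1, Z[2]=2)=1; Z[3]=1
i=4: outside box; Z[4]=0
i=5: outside box; Z[5]=4 extend→box=[5,9)
i=6: min(r-i=3, Z[1]=3)=3; Z[6]=3
i=7: min(r-i=2, Z[2]=2)=2; Z[7]=2
i=8: min(r-i=1, Z[3]=1)=1; Z[8]=1

[9, 3, 2, 1, 0, 4, 3, 2, 1]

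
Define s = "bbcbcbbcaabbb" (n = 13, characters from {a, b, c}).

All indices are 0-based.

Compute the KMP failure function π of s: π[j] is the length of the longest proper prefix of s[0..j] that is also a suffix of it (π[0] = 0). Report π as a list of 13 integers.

[0, 1, 0, 1, 0, 1, 2, 3, 0, 0, 1, 2, 2]

π[0] = 0
j=1 s[j]='b': π[1]=1 (border 'b')
j=2 s[j]='c': k: 1→0; π[2]=0 (border '')
j=3 s[j]='b': π[3]=1 (border 'b')
j=4 s[j]='c': k: 1→0; π[4]=0 (border '')
j=5 s[j]='b': π[5]=1 (border 'b')
j=6 s[j]='b': π[6]=2 (border 'bb')
j=7 s[j]='c': π[7]=3 (border 'bbc')
j=8 s[j]='a': k: 3→0; π[8]=0 (border '')
j=9 s[j]='a': π[9]=0 (border '')
j=10 s[j]='b': π[10]=1 (border 'b')
j=11 s[j]='b': π[11]=2 (border 'bb')
j=12 s[j]='b': k: 2→1; π[12]=2 (border 'bb')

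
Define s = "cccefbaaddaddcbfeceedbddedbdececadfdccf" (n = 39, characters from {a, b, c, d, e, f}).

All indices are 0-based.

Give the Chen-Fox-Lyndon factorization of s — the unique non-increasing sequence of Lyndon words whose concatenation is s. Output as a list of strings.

emit factor 1: 'cccef' (i=0, period=5)
emit factor 2: 'b' (i=5, period=1)
emit factor 3: 'aaddaddcbfeceedbddedbdececadfdccf' (i=6, period=33)

["cccef", "b", "aaddaddcbfeceedbddedbdececadfdccf"]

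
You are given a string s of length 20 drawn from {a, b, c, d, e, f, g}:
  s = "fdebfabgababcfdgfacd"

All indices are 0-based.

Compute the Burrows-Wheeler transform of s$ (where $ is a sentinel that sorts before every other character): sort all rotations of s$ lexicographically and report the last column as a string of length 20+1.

dgbffaaeaabcffdbg$cbd

rank  rotation               last
    0  $fdebfabgababcfdgfacd  d
    1  ababcfdgfacd$fdebfabg  g
    2  abcfdgfacd$fdebfabgab  b
    3  abgababcfdgfacd$fdebf  f
    4  acd$fdebfabgababcfdgf  f
    5  babcfdgfacd$fdebfabga  a
    6  bcfdgfacd$fdebfabgaba  a
    7  bfabgababcfdgfacd$fde  e
    8  bgababcfdgfacd$fdebfa  a
    9  cd$fdebfabgababcfdgfa  a
   10  cfdgfacd$fdebfabgabab  b
   11  d$fdebfabgababcfdgfac  c
   12  debfabgababcfdgfacd$f  f
   13  dgfacd$fdebfabgababcf  f
   14  ebfabgababcfdgfacd$fd  d
   15  fabgababcfdgfacd$fdeb  b
   16  facd$fdebfabgababcfdg  g
   17  fdebfabgababcfdgfacd$  $
   18  fdgfacd$fdebfabgababc  c
   19  gababcfdgfacd$fdebfab  b
   20  gfacd$fdebfabgababcfd  d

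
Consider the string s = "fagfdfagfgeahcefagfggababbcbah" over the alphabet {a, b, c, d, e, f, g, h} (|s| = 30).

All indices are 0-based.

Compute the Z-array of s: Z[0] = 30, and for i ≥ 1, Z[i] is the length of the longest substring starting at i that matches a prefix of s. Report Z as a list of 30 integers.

Z[0]=30
i=1: outside box; Z[1]=0
i=2: outside box; Z[2]=0
i=3: outside box; Z[3]=1 grow→box=[3,4)
i=4: outside box; Z[4]=0
i=5: outside box; Z[5]=4 grow→box=[5,9)
i=6: min(r-i=3, Z[1]=0)=0; Z[6]=0
i=7: min(r-i=2, Z[2]=0)=0; Z[7]=0
i=8: min(r-i=1, Z[3]=1)=1; Z[8]=1
i=9: outside box; Z[9]=0
i=10: outside box; Z[10]=0
i=11: outside box; Z[11]=0
i=12: outside box; Z[12]=0
i=13: outside box; Z[13]=0
i=14: outside box; Z[14]=0
i=15: outside box; Z[15]=4 grow→box=[15,19)
i=16: min(r-i=3, Z[1]=0)=0; Z[16]=0
i=17: min(r-i=2, Z[2]=0)=0; Z[17]=0
i=18: min(r-i=1, Z[3]=1)=1; Z[18]=1
i=19: outside box; Z[19]=0
i=20: outside box; Z[20]=0
i=21: outside box; Z[21]=0
i=22: outside box; Z[22]=0
i=23: outside box; Z[23]=0
i=24: outside box; Z[24]=0
i=25: outside box; Z[25]=0
i=26: outside box; Z[26]=0
i=27: outside box; Z[27]=0
i=28: outside box; Z[28]=0
i=29: outside box; Z[29]=0

[30, 0, 0, 1, 0, 4, 0, 0, 1, 0, 0, 0, 0, 0, 0, 4, 0, 0, 1, 0, 0, 0, 0, 0, 0, 0, 0, 0, 0, 0]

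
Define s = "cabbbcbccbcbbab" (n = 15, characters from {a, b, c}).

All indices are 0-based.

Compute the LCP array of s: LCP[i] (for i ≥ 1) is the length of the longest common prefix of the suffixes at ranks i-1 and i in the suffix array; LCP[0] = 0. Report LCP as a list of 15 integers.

sorted suffixes:
  #0 SA[0]=13  'ab'
  #1 SA[1]=1  'abbbcbccbcbbab'
  #2 SA[2]=14  'b'
  #3 SA[3]=12  'bab'
  #4 SA[4]=11  'bbab'
  #5 SA[5]=2  'bbbcbccbcbbab'
  #6 SA[6]=3  'bbcbccbcbbab'
  #7 SA[7]=9  'bcbbab'
  #8 SA[8]=4  'bcbccbcbbab'
  #9 SA[9]=6  'bccbcbbab'
  #10 SA[10]=0  'cabbbcbccbcbbab'
  #11 SA[11]=10  'cbbab'
  #12 SA[12]=8  'cbcbbab'
  #13 SA[13]=5  'cbccbcbbab'
  #14 SA[14]=7  'ccbcbbab'

SA = [13, 1, 14, 12, 11, 2, 3, 9, 4, 6, 0, 10, 8, 5, 7]
i: (SA[i-1],SA[i]) lcp shared
  1: (13,1) 2 'ab'
  2: (1,14) 0 ''
  3: (14,12) 1 'b'
  4: (12,11) 1 'b'
  5: (11,2) 2 'bb'
  6: (2,3) 2 'bb'
  7: (3,9) 1 'b'
  8: (9,4) 3 'bcb'
  9: (4,6) 2 'bc'
  10: (6,0) 0 ''
  11: (0,10) 1 'c'
  12: (10,8) 2 'cb'
  13: (8,5) 3 'cbc'
  14: (5,7) 1 'c'

[0, 2, 0, 1, 1, 2, 2, 1, 3, 2, 0, 1, 2, 3, 1]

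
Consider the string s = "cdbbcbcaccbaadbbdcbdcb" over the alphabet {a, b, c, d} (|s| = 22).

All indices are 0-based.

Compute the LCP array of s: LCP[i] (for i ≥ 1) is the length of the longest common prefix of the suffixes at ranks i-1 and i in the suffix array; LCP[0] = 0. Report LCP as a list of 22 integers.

rank→(start, suffix):
  0 → (11, 'aadbbdcbdcb')
  1 → (7, 'accbaadbbdcbdcb')
  2 → (12, 'adbbdcbdcb')
  3 → (21, 'b')
  4 → (10, 'baadbbdcbdcb')
  5 → (2, 'bbcbcaccbaadbbdcbdcb')
  6 → (14, 'bbdcbdcb')
  7 → (5, 'bcaccbaadbbdcbdcb')
  8 → (3, 'bcbcaccbaadbbdcbdcb')
  9 → (18, 'bdcb')
  10 → (15, 'bdcbdcb')
  11 → (6, 'caccbaadbbdcbdcb')
  12 → (20, 'cb')
  13 → (9, 'cbaadbbdcbdcb')
  14 → (4, 'cbcaccbaadbbdcbdcb')
  15 → (17, 'cbdcb')
  16 → (8, 'ccbaadbbdcbdcb')
  17 → (0, 'cdbbcbcaccbaadbbdcbdcb')
  18 → (1, 'dbbcbcaccbaadbbdcbdcb')
  19 → (13, 'dbbdcbdcb')
  20 → (19, 'dcb')
  21 → (16, 'dcbdcb')

SA = [11, 7, 12, 21, 10, 2, 14, 5, 3, 18, 15, 6, 20, 9, 4, 17, 8, 0, 1, 13, 19, 16]
i: (SA[i-1],SA[i]) lcp shared
  1: (11,7) 1 'a'
  2: (7,12) 1 'a'
  3: (12,21) 0 ''
  4: (21,10) 1 'b'
  5: (10,2) 1 'b'
  6: (2,14) 2 'bb'
  7: (14,5) 1 'b'
  8: (5,3) 2 'bc'
  9: (3,18) 1 'b'
  10: (18,15) 4 'bdcb'
  11: (15,6) 0 ''
  12: (6,20) 1 'c'
  13: (20,9) 2 'cb'
  14: (9,4) 2 'cb'
  15: (4,17) 2 'cb'
  16: (17,8) 1 'c'
  17: (8,0) 1 'c'
  18: (0,1) 0 ''
  19: (1,13) 3 'dbb'
  20: (13,19) 1 'd'
  21: (19,16) 3 'dcb'

[0, 1, 1, 0, 1, 1, 2, 1, 2, 1, 4, 0, 1, 2, 2, 2, 1, 1, 0, 3, 1, 3]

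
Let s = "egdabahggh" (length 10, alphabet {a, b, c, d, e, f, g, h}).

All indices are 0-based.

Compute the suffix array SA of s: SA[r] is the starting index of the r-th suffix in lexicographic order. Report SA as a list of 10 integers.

[3, 5, 4, 2, 0, 1, 7, 8, 9, 6]

sorted suffixes:
  #0 SA[0]=3  'abahggh'
  #1 SA[1]=5  'ahggh'
  #2 SA[2]=4  'bahggh'
  #3 SA[3]=2  'dabahggh'
  #4 SA[4]=0  'egdabahggh'
  #5 SA[5]=1  'gdabahggh'
  #6 SA[6]=7  'ggh'
  #7 SA[7]=8  'gh'
  #8 SA[8]=9  'h'
  #9 SA[9]=6  'hggh'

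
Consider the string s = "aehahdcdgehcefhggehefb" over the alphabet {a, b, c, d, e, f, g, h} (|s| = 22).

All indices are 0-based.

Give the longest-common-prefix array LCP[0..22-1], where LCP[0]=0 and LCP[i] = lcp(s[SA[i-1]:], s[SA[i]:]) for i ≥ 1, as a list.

[0, 1, 0, 0, 1, 0, 1, 0, 2, 1, 2, 2, 0, 1, 0, 3, 1, 0, 1, 1, 1, 1]

sorted suffixes:
  #0 SA[0]=0  'aehahdcdgehcefhggehefb'
  #1 SA[1]=3  'ahdcdgehcefhggehefb'
  #2 SA[2]=21  'b'
  #3 SA[3]=6  'cdgehcefhggehefb'
  #4 SA[4]=11  'cefhggehefb'
  #5 SA[5]=5  'dcdgehcefhggehefb'
  #6 SA[6]=7  'dgehcefhggehefb'
  #7 SA[7]=19  'efb'
  #8 SA[8]=12  'efhggehefb'
  #9 SA[9]=1  'ehahdcdgehcefhggehefb'
  #10 SA[10]=9  'ehcefhggehefb'
  #11 SA[11]=17  'ehefb'
  #12 SA[12]=20  'fb'
  #13 SA[13]=13  'fhggehefb'
  #14 SA[14]=8  'gehcefhggehefb'
  #15 SA[15]=16  'gehefb'
  #16 SA[16]=15  'ggehefb'
  #17 SA[17]=2  'hahdcdgehcefhggehefb'
  #18 SA[18]=10  'hcefhggehefb'
  #19 SA[19]=4  'hdcdgehcefhggehefb'
  #20 SA[20]=18  'hefb'
  #21 SA[21]=14  'hggehefb'

SA = [0, 3, 21, 6, 11, 5, 7, 19, 12, 1, 9, 17, 20, 13, 8, 16, 15, 2, 10, 4, 18, 14]
rank  pair      lcp
   1  s[0:],s[3:]  1  'a'
   2  s[3:],s[21:]  0  ''
   3  s[21:],s[6:]  0  ''
   4  s[6:],s[11:]  1  'c'
   5  s[11:],s[5:]  0  ''
   6  s[5:],s[7:]  1  'd'
   7  s[7:],s[19:]  0  ''
   8  s[19:],s[12:]  2  'ef'
   9  s[12:],s[1:]  1  'e'
  10  s[1:],s[9:]  2  'eh'
  11  s[9:],s[17:]  2  'eh'
  12  s[17:],s[20:]  0  ''
  13  s[20:],s[13:]  1  'f'
  14  s[13:],s[8:]  0  ''
  15  s[8:],s[16:]  3  'geh'
  16  s[16:],s[15:]  1  'g'
  17  s[15:],s[2:]  0  ''
  18  s[2:],s[10:]  1  'h'
  19  s[10:],s[4:]  1  'h'
  20  s[4:],s[18:]  1  'h'
  21  s[18:],s[14:]  1  'h'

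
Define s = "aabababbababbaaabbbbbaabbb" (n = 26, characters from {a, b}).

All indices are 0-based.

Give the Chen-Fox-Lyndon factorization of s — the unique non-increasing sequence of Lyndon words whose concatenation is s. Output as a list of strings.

emit factor 1: 'aabababbababb' (i=0, period=13)
emit factor 2: 'aaabbbbbaabbb' (i=13, period=13)

["aabababbababb", "aaabbbbbaabbb"]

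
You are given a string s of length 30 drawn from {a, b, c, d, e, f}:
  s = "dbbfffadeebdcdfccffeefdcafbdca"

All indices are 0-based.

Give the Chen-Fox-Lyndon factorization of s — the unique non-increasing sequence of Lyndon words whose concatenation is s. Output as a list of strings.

emit factor 1: 'd' (i=0, period=1)
emit factor 2: 'bbfff' (i=1, period=5)
emit factor 3: 'adeebdcdfccffeefdcafbdc' (i=6, period=23)
emit factor 4: 'a' (i=29, period=1)

["d", "bbfff", "adeebdcdfccffeefdcafbdc", "a"]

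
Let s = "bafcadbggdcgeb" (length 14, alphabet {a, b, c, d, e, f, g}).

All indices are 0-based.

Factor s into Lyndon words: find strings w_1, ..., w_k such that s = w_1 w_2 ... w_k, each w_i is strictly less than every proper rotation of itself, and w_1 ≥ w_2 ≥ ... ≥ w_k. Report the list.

emit factor 1: 'b' (i=0, period=1)
emit factor 2: 'afc' (i=1, period=3)
emit factor 3: 'adbggdcgeb' (i=4, period=10)

["b", "afc", "adbggdcgeb"]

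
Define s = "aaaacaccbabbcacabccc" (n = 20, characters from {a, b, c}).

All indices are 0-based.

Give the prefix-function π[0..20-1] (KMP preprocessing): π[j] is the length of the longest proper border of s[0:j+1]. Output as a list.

π[0] = 0
j=1 s[j]='a': π[1]=1 (border 'a')
j=2 s[j]='a': π[2]=2 (border 'aa')
j=3 s[j]='a': π[3]=3 (border 'aaa')
j=4 s[j]='c': k: 3→2→1→0; π[4]=0 (border '')
j=5 s[j]='a': π[5]=1 (border 'a')
j=6 s[j]='c': k: 1→0; π[6]=0 (border '')
j=7 s[j]='c': π[7]=0 (border '')
j=8 s[j]='b': π[8]=0 (border '')
j=9 s[j]='a': π[9]=1 (border 'a')
j=10 s[j]='b': k: 1→0; π[10]=0 (border '')
j=11 s[j]='b': π[11]=0 (border '')
j=12 s[j]='c': π[12]=0 (border '')
j=13 s[j]='a': π[13]=1 (border 'a')
j=14 s[j]='c': k: 1→0; π[14]=0 (border '')
j=15 s[j]='a': π[15]=1 (border 'a')
j=16 s[j]='b': k: 1→0; π[16]=0 (border '')
j=17 s[j]='c': π[17]=0 (border '')
j=18 s[j]='c': π[18]=0 (border '')
j=19 s[j]='c': π[19]=0 (border '')

[0, 1, 2, 3, 0, 1, 0, 0, 0, 1, 0, 0, 0, 1, 0, 1, 0, 0, 0, 0]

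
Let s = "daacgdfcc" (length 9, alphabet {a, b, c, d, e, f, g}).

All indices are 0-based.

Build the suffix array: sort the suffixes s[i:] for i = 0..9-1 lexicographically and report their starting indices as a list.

rank→(start, suffix):
  0 → (1, 'aacgdfcc')
  1 → (2, 'acgdfcc')
  2 → (8, 'c')
  3 → (7, 'cc')
  4 → (3, 'cgdfcc')
  5 → (0, 'daacgdfcc')
  6 → (5, 'dfcc')
  7 → (6, 'fcc')
  8 → (4, 'gdfcc')

[1, 2, 8, 7, 3, 0, 5, 6, 4]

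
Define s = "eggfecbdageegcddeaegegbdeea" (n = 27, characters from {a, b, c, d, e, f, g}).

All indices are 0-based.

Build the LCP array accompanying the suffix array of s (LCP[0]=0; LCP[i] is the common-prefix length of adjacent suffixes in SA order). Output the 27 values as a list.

rank | idx | suffix
   0 |  26 | a
   1 |  17 | aegegbdeea
   2 |   8 | ageegcddeaegegbdeea
   3 |   6 | bdageegcddeaegegbdeea
   4 |  22 | bdeea
   5 |   5 | cbdageegcddeaegegbdeea
   6 |  13 | cddeaegegbdeea
   7 |   7 | dageegcddeaegegbdeea
   8 |  14 | ddeaegegbdeea
   9 |  15 | deaegegbdeea
  10 |  23 | deea
  11 |  25 | ea
  12 |  16 | eaegegbdeea
  13 |   4 | ecbdageegcddeaegegbdeea
  14 |  24 | eea
  15 |  10 | eegcddeaegegbdeea
  16 |  20 | egbdeea
  17 |  11 | egcddeaegegbdeea
  18 |  18 | egegbdeea
  19 |   0 | eggfecbdageegcddeaegegbdeea
  20 |   3 | fecbdageegcddeaegegbdeea
  21 |  21 | gbdeea
  22 |  12 | gcddeaegegbdeea
  23 |   9 | geegcddeaegegbdeea
  24 |  19 | gegbdeea
  25 |   2 | gfecbdageegcddeaegegbdeea
  26 |   1 | ggfecbdageegcddeaegegbdeea

SA = [26, 17, 8, 6, 22, 5, 13, 7, 14, 15, 23, 25, 16, 4, 24, 10, 20, 11, 18, 0, 3, 21, 12, 9, 19, 2, 1]
i: (SA[i-1],SA[i]) lcp shared
  1: (26,17) 1 'a'
  2: (17,8) 1 'a'
  3: (8,6) 0 ''
  4: (6,22) 2 'bd'
  5: (22,5) 0 ''
  6: (5,13) 1 'c'
  7: (13,7) 0 ''
  8: (7,14) 1 'd'
  9: (14,15) 1 'd'
  10: (15,23) 2 'de'
  11: (23,25) 0 ''
  12: (25,16) 2 'ea'
  13: (16,4) 1 'e'
  14: (4,24) 1 'e'
  15: (24,10) 2 'ee'
  16: (10,20) 1 'e'
  17: (20,11) 2 'eg'
  18: (11,18) 2 'eg'
  19: (18,0) 2 'eg'
  20: (0,3) 0 ''
  21: (3,21) 0 ''
  22: (21,12) 1 'g'
  23: (12,9) 1 'g'
  24: (9,19) 2 'ge'
  25: (19,2) 1 'g'
  26: (2,1) 1 'g'

[0, 1, 1, 0, 2, 0, 1, 0, 1, 1, 2, 0, 2, 1, 1, 2, 1, 2, 2, 2, 0, 0, 1, 1, 2, 1, 1]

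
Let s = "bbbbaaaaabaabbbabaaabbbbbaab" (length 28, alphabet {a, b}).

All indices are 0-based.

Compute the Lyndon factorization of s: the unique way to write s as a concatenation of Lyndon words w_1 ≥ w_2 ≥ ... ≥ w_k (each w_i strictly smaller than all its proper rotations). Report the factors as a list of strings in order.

emit factor 1: 'b' (i=0, period=1)
emit factor 2: 'b' (i=1, period=1)
emit factor 3: 'b' (i=2, period=1)
emit factor 4: 'b' (i=3, period=1)
emit factor 5: 'aaaaabaabbbabaaabbbbbaab' (i=4, period=24)

["b", "b", "b", "b", "aaaaabaabbbabaaabbbbbaab"]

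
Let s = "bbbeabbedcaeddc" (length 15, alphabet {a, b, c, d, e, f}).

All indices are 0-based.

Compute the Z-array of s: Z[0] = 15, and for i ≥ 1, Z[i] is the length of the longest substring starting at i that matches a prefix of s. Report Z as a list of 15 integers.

Z[0]=15
i=1: i≥r, start 0; Z[1]=2 scan→box=[1,3)
i=2: min(r-i=1, Z[1]=2)=1; Z[2]=1
i=3: i≥r, start 0; Z[3]=0
i=4: i≥r, start 0; Z[4]=0
i=5: i≥r, start 0; Z[5]=2 scan→box=[5,7)
i=6: min(r-i=1, Z[1]=2)=1; Z[6]=1
i=7: i≥r, start 0; Z[7]=0
i=8: i≥r, start 0; Z[8]=0
i=9: i≥r, start 0; Z[9]=0
i=10: i≥r, start 0; Z[10]=0
i=11: i≥r, start 0; Z[11]=0
i=12: i≥r, start 0; Z[12]=0
i=13: i≥r, start 0; Z[13]=0
i=14: i≥r, start 0; Z[14]=0

[15, 2, 1, 0, 0, 2, 1, 0, 0, 0, 0, 0, 0, 0, 0]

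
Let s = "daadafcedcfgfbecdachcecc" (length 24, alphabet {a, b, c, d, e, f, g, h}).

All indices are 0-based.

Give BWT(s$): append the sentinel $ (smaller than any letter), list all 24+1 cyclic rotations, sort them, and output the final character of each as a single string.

cddadfceehfda$caecbcgacfc

rank  rotation                   last
    0  $daadafcedcfgfbecdachcecc  c
    1  aadafcedcfgfbecdachcecc$d  d
    2  achcecc$daadafcedcfgfbecd  d
    3  adafcedcfgfbecdachcecc$da  a
    4  afcedcfgfbecdachcecc$daad  d
    5  becdachcecc$daadafcedcfgf  f
    6  c$daadafcedcfgfbecdachcec  c
    7  cc$daadafcedcfgfbecdachce  e
    8  cdachcecc$daadafcedcfgfbe  e
    9  cecc$daadafcedcfgfbecdach  h
   10  cedcfgfbecdachcecc$daadaf  f
   11  cfgfbecdachcecc$daadafced  d
   12  chcecc$daadafcedcfgfbecda  a
   13  daadafcedcfgfbecdachcecc$  $
   14  dachcecc$daadafcedcfgfbec  c
   15  dafcedcfgfbecdachcecc$daa  a
   16  dcfgfbecdachcecc$daadafce  e
   17  ecc$daadafcedcfgfbecdachc  c
   18  ecdachcecc$daadafcedcfgfb  b
   19  edcfgfbecdachcecc$daadafc  c
   20  fbecdachcecc$daadafcedcfg  g
   21  fcedcfgfbecdachcecc$daada  a
   22  fgfbecdachcecc$daadafcedc  c
   23  gfbecdachcecc$daadafcedcf  f
   24  hcecc$daadafcedcfgfbecdac  c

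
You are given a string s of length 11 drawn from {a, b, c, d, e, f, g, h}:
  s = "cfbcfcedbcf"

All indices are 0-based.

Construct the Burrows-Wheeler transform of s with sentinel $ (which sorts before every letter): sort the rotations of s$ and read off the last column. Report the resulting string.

fdffb$becccc

rank  rotation      last
    0  $cfbcfcedbcf  f
    1  bcf$cfbcfced  d
    2  bcfcedbcf$cf  f
    3  cedbcf$cfbcf  f
    4  cf$cfbcfcedb  b
    5  cfbcfcedbcf$  $
    6  cfcedbcf$cfb  b
    7  dbcf$cfbcfce  e
    8  edbcf$cfbcfc  c
    9  f$cfbcfcedbc  c
   10  fbcfcedbcf$c  c
   11  fcedbcf$cfbc  c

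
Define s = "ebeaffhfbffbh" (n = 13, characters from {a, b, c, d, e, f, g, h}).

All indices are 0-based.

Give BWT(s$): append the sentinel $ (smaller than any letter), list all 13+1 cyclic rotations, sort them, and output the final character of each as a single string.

rank  rotation        last
    0  $ebeaffhfbffbh  h
    1  affhfbffbh$ebe  e
    2  beaffhfbffbh$e  e
    3  bffbh$ebeaffhf  f
    4  bh$ebeaffhfbff  f
    5  eaffhfbffbh$eb  b
    6  ebeaffhfbffbh$  $
    7  fbffbh$ebeaffh  h
    8  fbh$ebeaffhfbf  f
    9  ffbh$ebeaffhfb  b
   10  ffhfbffbh$ebea  a
   11  fhfbffbh$ebeaf  f
   12  h$ebeaffhfbffb  b
   13  hfbffbh$ebeaff  f

heeffb$hfbafbf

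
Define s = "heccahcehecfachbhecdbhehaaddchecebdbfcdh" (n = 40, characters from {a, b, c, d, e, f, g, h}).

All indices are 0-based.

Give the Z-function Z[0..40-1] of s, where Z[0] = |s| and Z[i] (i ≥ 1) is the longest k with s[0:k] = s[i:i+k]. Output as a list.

Z[0]=40
i=1: fresh scan; Z[1]=0
i=2: fresh scan; Z[2]=0
i=3: fresh scan; Z[3]=0
i=4: fresh scan; Z[4]=0
i=5: fresh scan; Z[5]=1 extend→box=[5,6)
i=6: fresh scan; Z[6]=0
i=7: fresh scan; Z[7]=0
i=8: fresh scan; Z[8]=3 extend→box=[8,11)
i=9: min(r-i=2, Z[1]=0)=0; Z[9]=0
i=10: min(r-i=1, Z[2]=0)=0; Z[10]=0
i=11: fresh scan; Z[11]=0
i=12: fresh scan; Z[12]=0
i=13: fresh scan; Z[13]=0
i=14: fresh scan; Z[14]=1 extend→box=[14,15)
i=15: fresh scan; Z[15]=0
i=16: fresh scan; Z[16]=3 extend→box=[16,19)
i=17: min(r-i=2, Z[1]=0)=0; Z[17]=0
i=18: min(r-i=1, Z[2]=0)=0; Z[18]=0
i=19: fresh scan; Z[19]=0
i=20: fresh scan; Z[20]=0
i=21: fresh scan; Z[21]=2 extend→box=[21,23)
i=22: min(r-i=1, Z[1]=0)=0; Z[22]=0
i=23: fresh scan; Z[23]=1 extend→box=[23,24)
i=24: fresh scan; Z[24]=0
i=25: fresh scan; Z[25]=0
i=26: fresh scan; Z[26]=0
i=27: fresh scan; Z[27]=0
i=28: fresh scan; Z[28]=0
i=29: fresh scan; Z[29]=3 extend→box=[29,32)
i=30: min(r-i=2, Z[1]=0)=0; Z[30]=0
i=31: min(r-i=1, Z[2]=0)=0; Z[31]=0
i=32: fresh scan; Z[32]=0
i=33: fresh scan; Z[33]=0
i=34: fresh scan; Z[34]=0
i=35: fresh scan; Z[35]=0
i=36: fresh scan; Z[36]=0
i=37: fresh scan; Z[37]=0
i=38: fresh scan; Z[38]=0
i=39: fresh scan; Z[39]=1 extend→box=[39,40)

[40, 0, 0, 0, 0, 1, 0, 0, 3, 0, 0, 0, 0, 0, 1, 0, 3, 0, 0, 0, 0, 2, 0, 1, 0, 0, 0, 0, 0, 3, 0, 0, 0, 0, 0, 0, 0, 0, 0, 1]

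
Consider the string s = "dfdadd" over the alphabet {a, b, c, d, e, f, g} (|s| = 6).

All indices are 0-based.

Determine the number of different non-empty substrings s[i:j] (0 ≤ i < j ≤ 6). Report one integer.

18

rank→(start, suffix):
  0 → (3, 'add')
  1 → (5, 'd')
  2 → (2, 'dadd')
  3 → (4, 'dd')
  4 → (0, 'dfdadd')
  5 → (1, 'fdadd')

SA = [3, 5, 2, 4, 0, 1]
[i] adj suffixes → lcp
  [1] 3/5 → 0 ('')
  [2] 5/2 → 1 ('d')
  [3] 2/4 → 1 ('d')
  [4] 4/0 → 1 ('d')
  [5] 0/1 → 0 ('')

n(n+1)/2 = 6·7/2 = 21
Σ LCP = 0 + 0 + 1 + 1 + 1 + 0 = 3
distinct = 21 − 3 = 18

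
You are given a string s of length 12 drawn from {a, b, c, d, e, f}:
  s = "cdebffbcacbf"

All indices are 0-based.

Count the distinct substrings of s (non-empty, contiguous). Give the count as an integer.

71

sorted suffixes:
  #0 SA[0]=8  'acbf'
  #1 SA[1]=6  'bcacbf'
  #2 SA[2]=10  'bf'
  #3 SA[3]=3  'bffbcacbf'
  #4 SA[4]=7  'cacbf'
  #5 SA[5]=9  'cbf'
  #6 SA[6]=0  'cdebffbcacbf'
  #7 SA[7]=1  'debffbcacbf'
  #8 SA[8]=2  'ebffbcacbf'
  #9 SA[9]=11  'f'
  #10 SA[10]=5  'fbcacbf'
  #11 SA[11]=4  'ffbcacbf'

SA = [8, 6, 10, 3, 7, 9, 0, 1, 2, 11, 5, 4]
[i] adj suffixes → lcp
  [1] 8/6 → 0 ('')
  [2] 6/10 → 1 ('b')
  [3] 10/3 → 2 ('bf')
  [4] 3/7 → 0 ('')
  [5] 7/9 → 1 ('c')
  [6] 9/0 → 1 ('c')
  [7] 0/1 → 0 ('')
  [8] 1/2 → 0 ('')
  [9] 2/11 → 0 ('')
  [10] 11/5 → 1 ('f')
  [11] 5/4 → 1 ('f')

n(n+1)/2 = 12·13/2 = 78
Σ LCP = 0 + 0 + 1 + 2 + 0 + 1 + 1 + 0 + 0 + 0 + 1 + 1 = 7
distinct = 78 − 7 = 71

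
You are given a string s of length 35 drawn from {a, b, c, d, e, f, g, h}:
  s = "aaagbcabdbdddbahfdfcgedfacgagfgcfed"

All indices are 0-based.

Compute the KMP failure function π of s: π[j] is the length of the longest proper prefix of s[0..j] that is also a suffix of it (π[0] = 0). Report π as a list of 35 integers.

π[0] = 0
j=1 s[j]='a': π[1]=1 (border 'a')
j=2 s[j]='a': π[2]=2 (border 'aa')
j=3 s[j]='g': k: 2→1→0; π[3]=0 (border '')
j=4 s[j]='b': π[4]=0 (border '')
j=5 s[j]='c': π[5]=0 (border '')
j=6 s[j]='a': π[6]=1 (border 'a')
j=7 s[j]='b': k: 1→0; π[7]=0 (border '')
j=8 s[j]='d': π[8]=0 (border '')
j=9 s[j]='b': π[9]=0 (border '')
j=10 s[j]='d': π[10]=0 (border '')
j=11 s[j]='d': π[11]=0 (border '')
j=12 s[j]='d': π[12]=0 (border '')
j=13 s[j]='b': π[13]=0 (border '')
j=14 s[j]='a': π[14]=1 (border 'a')
j=15 s[j]='h': k: 1→0; π[15]=0 (border '')
j=16 s[j]='f': π[16]=0 (border '')
j=17 s[j]='d': π[17]=0 (border '')
j=18 s[j]='f': π[18]=0 (border '')
j=19 s[j]='c': π[19]=0 (border '')
j=20 s[j]='g': π[20]=0 (border '')
j=21 s[j]='e': π[21]=0 (border '')
j=22 s[j]='d': π[22]=0 (border '')
j=23 s[j]='f': π[23]=0 (border '')
j=24 s[j]='a': π[24]=1 (border 'a')
j=25 s[j]='c': k: 1→0; π[25]=0 (border '')
j=26 s[j]='g': π[26]=0 (border '')
j=27 s[j]='a': π[27]=1 (border 'a')
j=28 s[j]='g': k: 1→0; π[28]=0 (border '')
j=29 s[j]='f': π[29]=0 (border '')
j=30 s[j]='g': π[30]=0 (border '')
j=31 s[j]='c': π[31]=0 (border '')
j=32 s[j]='f': π[32]=0 (border '')
j=33 s[j]='e': π[33]=0 (border '')
j=34 s[j]='d': π[34]=0 (border '')

[0, 1, 2, 0, 0, 0, 1, 0, 0, 0, 0, 0, 0, 0, 1, 0, 0, 0, 0, 0, 0, 0, 0, 0, 1, 0, 0, 1, 0, 0, 0, 0, 0, 0, 0]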